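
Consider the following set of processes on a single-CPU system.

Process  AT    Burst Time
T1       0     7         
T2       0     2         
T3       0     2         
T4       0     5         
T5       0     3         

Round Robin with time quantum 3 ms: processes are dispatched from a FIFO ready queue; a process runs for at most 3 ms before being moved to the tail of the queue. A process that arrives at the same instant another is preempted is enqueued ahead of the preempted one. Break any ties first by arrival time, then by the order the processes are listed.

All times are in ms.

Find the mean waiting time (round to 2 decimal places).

Timeline: | T1 0-3 | T2 3-5 | T3 5-7 | T4 7-10 | T5 10-13 | T1 13-16 | T4 16-18 | T1 18-19 |
Completion: T1=19  T2=5  T3=7  T4=18  T5=13
Waiting times: T1=12, T2=3, T3=5, T4=13, T5=10
Average waiting = (12+3+5+13+10) / 5 = 43/5 = 8.60

8.60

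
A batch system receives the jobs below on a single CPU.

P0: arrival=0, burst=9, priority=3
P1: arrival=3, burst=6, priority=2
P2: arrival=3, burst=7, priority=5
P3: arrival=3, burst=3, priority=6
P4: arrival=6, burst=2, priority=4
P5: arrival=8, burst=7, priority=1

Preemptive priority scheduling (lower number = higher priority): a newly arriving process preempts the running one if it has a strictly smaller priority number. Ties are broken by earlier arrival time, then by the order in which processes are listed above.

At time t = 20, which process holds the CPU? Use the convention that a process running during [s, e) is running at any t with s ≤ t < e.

Timeline: | P0 0-3 | P1 3-8 | P5 8-15 | P1 15-16 | P0 16-22 | P4 22-24 | P2 24-31 | P3 31-34 |
Completion: P0=22  P1=16  P2=31  P3=34  P4=24  P5=15

P0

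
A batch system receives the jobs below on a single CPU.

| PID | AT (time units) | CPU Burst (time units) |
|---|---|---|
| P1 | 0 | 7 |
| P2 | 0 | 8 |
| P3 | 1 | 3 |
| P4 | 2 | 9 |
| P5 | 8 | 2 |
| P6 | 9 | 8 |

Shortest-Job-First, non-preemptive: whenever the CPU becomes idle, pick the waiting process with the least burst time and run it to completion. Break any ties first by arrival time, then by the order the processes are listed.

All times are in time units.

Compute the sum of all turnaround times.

94

Schedule: | P1 0-7 | P3 7-10 | P5 10-12 | P2 12-20 | P6 20-28 | P4 28-37 |
Completion: P1=7  P2=20  P3=10  P4=37  P5=12  P6=28
Turnaround = completion − arrival: P1=7, P2=20, P3=9, P4=35, P5=4, P6=19
Total turnaround = 7 + 20 + 9 + 35 + 4 + 19 = 94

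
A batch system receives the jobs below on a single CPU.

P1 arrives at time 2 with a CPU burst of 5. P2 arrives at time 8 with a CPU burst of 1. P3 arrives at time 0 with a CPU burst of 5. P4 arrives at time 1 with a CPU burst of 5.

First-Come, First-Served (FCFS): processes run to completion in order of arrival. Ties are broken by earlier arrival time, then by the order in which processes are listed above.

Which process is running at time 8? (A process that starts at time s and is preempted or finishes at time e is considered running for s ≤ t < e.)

P4

Gantt: | P3 0-5 | P4 5-10 | P1 10-15 | P2 15-16 |
Completion: P1=15  P2=16  P3=5  P4=10
Turnaround (C−A): P1=13  P2=8  P3=5  P4=9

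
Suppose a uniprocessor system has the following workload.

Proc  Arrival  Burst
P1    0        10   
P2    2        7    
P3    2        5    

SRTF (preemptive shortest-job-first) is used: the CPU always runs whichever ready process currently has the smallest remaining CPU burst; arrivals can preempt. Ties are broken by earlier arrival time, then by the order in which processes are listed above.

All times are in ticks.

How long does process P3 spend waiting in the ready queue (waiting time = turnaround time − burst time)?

Timeline: | P1 0-2 | P3 2-7 | P2 7-14 | P1 14-22 |
Completion: P1=22  P2=14  P3=7
Turnaround (C−A): P1=22  P2=12  P3=5
Waiting(P3) = turnaround − burst = 5 − 5 = 0

0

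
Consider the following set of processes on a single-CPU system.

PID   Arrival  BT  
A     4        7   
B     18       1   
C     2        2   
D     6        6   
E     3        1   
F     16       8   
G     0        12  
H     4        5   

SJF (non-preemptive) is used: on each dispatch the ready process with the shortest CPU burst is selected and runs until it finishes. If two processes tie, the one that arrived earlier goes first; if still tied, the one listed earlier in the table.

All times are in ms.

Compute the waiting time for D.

Schedule: | G 0-12 | E 12-13 | C 13-15 | H 15-20 | B 20-21 | D 21-27 | A 27-34 | F 34-42 |
Completion: A=34  B=21  C=15  D=27  E=13  F=42  G=12  H=20
Turnaround (C−A): A=30  B=3  C=13  D=21  E=10  F=26  G=12  H=16
Waiting(D) = turnaround − burst = 21 − 6 = 15

15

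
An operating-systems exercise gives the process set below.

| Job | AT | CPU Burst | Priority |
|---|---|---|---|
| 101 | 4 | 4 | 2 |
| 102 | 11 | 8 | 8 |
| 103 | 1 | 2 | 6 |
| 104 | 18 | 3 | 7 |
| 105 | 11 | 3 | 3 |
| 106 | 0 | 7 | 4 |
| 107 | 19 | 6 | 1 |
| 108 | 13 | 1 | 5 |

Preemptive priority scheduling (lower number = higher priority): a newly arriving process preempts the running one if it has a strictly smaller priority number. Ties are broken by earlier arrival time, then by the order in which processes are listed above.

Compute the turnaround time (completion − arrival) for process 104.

Timeline: | 106 0-4 | 101 4-8 | 106 8-11 | 105 11-14 | 108 14-15 | 103 15-17 | 102 17-18 | 104 18-19 | 107 19-25 | 104 25-27 | 102 27-34 |
Completion: 101=8  102=34  103=17  104=27  105=14  106=11  107=25  108=15
Turnaround(104) = completion − arrival = 27 − 18 = 9

9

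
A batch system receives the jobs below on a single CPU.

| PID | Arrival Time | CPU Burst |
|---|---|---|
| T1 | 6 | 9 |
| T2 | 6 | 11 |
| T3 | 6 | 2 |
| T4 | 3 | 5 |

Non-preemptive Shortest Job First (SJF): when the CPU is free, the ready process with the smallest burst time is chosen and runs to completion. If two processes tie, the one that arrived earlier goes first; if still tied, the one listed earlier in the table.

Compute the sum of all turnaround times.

46

Timeline: | idle 0-3 | T4 3-8 | T3 8-10 | T1 10-19 | T2 19-30 |
Completion: T1=19  T2=30  T3=10  T4=8
Turnaround = completion − arrival: T1=13, T2=24, T3=4, T4=5
Total turnaround = 13 + 24 + 4 + 5 = 46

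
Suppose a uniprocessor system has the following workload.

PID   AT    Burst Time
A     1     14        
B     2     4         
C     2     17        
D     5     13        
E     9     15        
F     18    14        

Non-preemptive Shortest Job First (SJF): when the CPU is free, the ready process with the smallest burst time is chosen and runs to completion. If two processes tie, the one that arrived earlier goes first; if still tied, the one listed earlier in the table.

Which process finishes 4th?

F

Gantt: | idle 0-1 | A 1-15 | B 15-19 | D 19-32 | F 32-46 | E 46-61 | C 61-78 |
Completion: A=15  B=19  C=78  D=32  E=61  F=46
Finish order: A → B → D → F → E → C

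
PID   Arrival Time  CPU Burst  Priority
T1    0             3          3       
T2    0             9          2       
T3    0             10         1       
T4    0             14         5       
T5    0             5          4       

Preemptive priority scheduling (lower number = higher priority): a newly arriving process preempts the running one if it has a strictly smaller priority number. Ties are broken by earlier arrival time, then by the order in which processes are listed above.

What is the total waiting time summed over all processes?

Timeline: | T3 0-10 | T2 10-19 | T1 19-22 | T5 22-27 | T4 27-41 |
Completion: T1=22  T2=19  T3=10  T4=41  T5=27
Turnaround (C−A): T1=22  T2=19  T3=10  T4=41  T5=27
Waiting = turnaround − burst: T1=19, T2=10, T3=0, T4=27, T5=22
Total waiting = 19 + 10 + 0 + 27 + 22 = 78

78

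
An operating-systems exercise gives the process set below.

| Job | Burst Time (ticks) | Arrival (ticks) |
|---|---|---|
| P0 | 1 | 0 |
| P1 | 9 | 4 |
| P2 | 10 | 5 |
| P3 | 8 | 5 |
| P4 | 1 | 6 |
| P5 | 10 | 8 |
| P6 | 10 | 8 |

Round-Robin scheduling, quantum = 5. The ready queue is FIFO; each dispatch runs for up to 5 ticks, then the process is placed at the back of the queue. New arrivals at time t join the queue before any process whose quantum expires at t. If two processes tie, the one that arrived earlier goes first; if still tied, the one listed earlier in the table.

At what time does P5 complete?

Schedule: | P0 0-1 | idle 1-4 | P1 4-9 | P2 9-14 | P3 14-19 | P4 19-20 | P5 20-25 | P6 25-30 | P1 30-34 | P2 34-39 | P3 39-42 | P5 42-47 | P6 47-52 |
Completion: P0=1  P1=34  P2=39  P3=42  P4=20  P5=47  P6=52

47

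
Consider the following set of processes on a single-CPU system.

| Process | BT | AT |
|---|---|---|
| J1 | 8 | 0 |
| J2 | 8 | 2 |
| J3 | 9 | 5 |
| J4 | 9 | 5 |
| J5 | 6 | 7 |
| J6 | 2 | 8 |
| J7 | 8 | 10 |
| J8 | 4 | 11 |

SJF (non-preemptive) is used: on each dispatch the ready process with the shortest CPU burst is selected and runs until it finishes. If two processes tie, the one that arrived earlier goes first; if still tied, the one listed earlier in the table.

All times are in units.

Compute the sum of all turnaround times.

169

Schedule: | J1 0-8 | J6 8-10 | J5 10-16 | J8 16-20 | J2 20-28 | J7 28-36 | J3 36-45 | J4 45-54 |
Completion: J1=8  J2=28  J3=45  J4=54  J5=16  J6=10  J7=36  J8=20
Turnaround = completion − arrival: J1=8, J2=26, J3=40, J4=49, J5=9, J6=2, J7=26, J8=9
Total turnaround = 8 + 26 + 40 + 49 + 9 + 2 + 26 + 9 = 169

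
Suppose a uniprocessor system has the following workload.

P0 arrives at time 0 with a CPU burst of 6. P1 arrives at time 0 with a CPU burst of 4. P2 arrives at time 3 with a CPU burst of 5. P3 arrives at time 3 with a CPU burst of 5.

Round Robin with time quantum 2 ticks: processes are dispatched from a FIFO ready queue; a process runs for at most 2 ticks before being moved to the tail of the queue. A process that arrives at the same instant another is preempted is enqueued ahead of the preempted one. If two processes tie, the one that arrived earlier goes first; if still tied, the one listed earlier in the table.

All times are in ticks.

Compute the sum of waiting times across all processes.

Schedule: | P0 0-2 | P1 2-4 | P0 4-6 | P2 6-8 | P3 8-10 | P1 10-12 | P0 12-14 | P2 14-16 | P3 16-18 | P2 18-19 | P3 19-20 |
Completion: P0=14  P1=12  P2=19  P3=20
Waiting = turnaround − burst: P0=8, P1=8, P2=11, P3=12
Total waiting = 8 + 8 + 11 + 12 = 39

39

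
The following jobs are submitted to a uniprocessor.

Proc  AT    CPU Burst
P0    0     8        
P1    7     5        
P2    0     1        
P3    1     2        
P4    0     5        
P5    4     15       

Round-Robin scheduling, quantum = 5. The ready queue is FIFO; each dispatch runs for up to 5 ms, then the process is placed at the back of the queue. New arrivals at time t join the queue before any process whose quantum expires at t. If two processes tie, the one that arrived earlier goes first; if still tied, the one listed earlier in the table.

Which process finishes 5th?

Gantt: | P0 0-5 | P2 5-6 | P4 6-11 | P3 11-13 | P5 13-18 | P0 18-21 | P1 21-26 | P5 26-36 |
Completion: P0=21  P1=26  P2=6  P3=13  P4=11  P5=36
Finish order: P2 → P4 → P3 → P0 → P1 → P5

P1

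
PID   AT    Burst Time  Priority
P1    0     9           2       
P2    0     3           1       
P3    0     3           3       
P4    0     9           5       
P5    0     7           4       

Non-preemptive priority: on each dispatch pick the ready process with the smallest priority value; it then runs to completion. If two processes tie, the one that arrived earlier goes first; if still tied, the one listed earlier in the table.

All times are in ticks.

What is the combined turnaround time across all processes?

Gantt: | P2 0-3 | P1 3-12 | P3 12-15 | P5 15-22 | P4 22-31 |
Completion: P1=12  P2=3  P3=15  P4=31  P5=22
Turnaround = completion − arrival: P1=12, P2=3, P3=15, P4=31, P5=22
Total turnaround = 12 + 3 + 15 + 31 + 22 = 83

83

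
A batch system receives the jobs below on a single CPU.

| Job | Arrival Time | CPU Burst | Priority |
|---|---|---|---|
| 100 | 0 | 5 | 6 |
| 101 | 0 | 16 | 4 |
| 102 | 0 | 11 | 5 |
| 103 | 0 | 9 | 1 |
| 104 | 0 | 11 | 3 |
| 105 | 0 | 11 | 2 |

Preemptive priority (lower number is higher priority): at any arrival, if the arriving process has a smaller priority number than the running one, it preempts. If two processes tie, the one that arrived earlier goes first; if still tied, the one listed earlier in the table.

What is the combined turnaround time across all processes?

228

Timeline: | 103 0-9 | 105 9-20 | 104 20-31 | 101 31-47 | 102 47-58 | 100 58-63 |
Completion: 100=63  101=47  102=58  103=9  104=31  105=20
Turnaround = completion − arrival: 100=63, 101=47, 102=58, 103=9, 104=31, 105=20
Total turnaround = 63 + 47 + 58 + 9 + 31 + 20 = 228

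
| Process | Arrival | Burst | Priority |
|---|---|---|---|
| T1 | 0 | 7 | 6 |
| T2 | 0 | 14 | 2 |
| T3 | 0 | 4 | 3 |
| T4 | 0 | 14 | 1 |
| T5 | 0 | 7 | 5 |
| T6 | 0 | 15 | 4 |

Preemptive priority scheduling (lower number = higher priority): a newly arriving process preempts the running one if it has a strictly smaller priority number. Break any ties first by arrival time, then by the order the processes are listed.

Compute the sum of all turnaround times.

236

Schedule: | T4 0-14 | T2 14-28 | T3 28-32 | T6 32-47 | T5 47-54 | T1 54-61 |
Completion: T1=61  T2=28  T3=32  T4=14  T5=54  T6=47
Turnaround (C−A): T1=61  T2=28  T3=32  T4=14  T5=54  T6=47
Turnaround = completion − arrival: T1=61, T2=28, T3=32, T4=14, T5=54, T6=47
Total turnaround = 61 + 28 + 32 + 14 + 54 + 47 = 236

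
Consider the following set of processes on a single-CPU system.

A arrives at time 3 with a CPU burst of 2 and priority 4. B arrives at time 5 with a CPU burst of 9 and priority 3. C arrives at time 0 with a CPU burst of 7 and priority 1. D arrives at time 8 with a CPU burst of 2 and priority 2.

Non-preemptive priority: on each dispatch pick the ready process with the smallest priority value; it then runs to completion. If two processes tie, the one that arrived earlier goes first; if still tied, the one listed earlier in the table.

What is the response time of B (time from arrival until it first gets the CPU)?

2

Gantt: | C 0-7 | B 7-16 | D 16-18 | A 18-20 |
Completion: A=20  B=16  C=7  D=18
Response(B) = first start − arrival = 7 − 5 = 2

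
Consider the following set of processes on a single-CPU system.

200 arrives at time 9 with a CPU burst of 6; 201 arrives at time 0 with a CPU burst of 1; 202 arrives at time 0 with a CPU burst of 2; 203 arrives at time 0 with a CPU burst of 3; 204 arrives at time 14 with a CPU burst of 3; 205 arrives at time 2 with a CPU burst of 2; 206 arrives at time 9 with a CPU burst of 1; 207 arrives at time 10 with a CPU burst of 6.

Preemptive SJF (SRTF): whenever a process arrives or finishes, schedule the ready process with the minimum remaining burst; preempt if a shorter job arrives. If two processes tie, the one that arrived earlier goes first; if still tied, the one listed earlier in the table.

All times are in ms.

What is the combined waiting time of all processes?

Gantt: | 201 0-1 | 202 1-3 | 205 3-5 | 203 5-8 | idle 8-9 | 206 9-10 | 200 10-16 | 204 16-19 | 207 19-25 |
Completion: 200=16  201=1  202=3  203=8  204=19  205=5  206=10  207=25
Turnaround (C−A): 200=7  201=1  202=3  203=8  204=5  205=3  206=1  207=15
Waiting = turnaround − burst: 200=1, 201=0, 202=1, 203=5, 204=2, 205=1, 206=0, 207=9
Total waiting = 1 + 0 + 1 + 5 + 2 + 1 + 0 + 9 = 19

19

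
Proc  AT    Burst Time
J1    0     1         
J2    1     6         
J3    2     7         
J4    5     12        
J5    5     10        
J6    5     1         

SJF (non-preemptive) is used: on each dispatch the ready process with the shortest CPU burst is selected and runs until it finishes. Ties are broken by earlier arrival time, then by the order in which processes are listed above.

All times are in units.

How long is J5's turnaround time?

Gantt: | J1 0-1 | J2 1-7 | J6 7-8 | J3 8-15 | J5 15-25 | J4 25-37 |
Completion: J1=1  J2=7  J3=15  J4=37  J5=25  J6=8
Turnaround (C−A): J1=1  J2=6  J3=13  J4=32  J5=20  J6=3
Turnaround(J5) = completion − arrival = 25 − 5 = 20

20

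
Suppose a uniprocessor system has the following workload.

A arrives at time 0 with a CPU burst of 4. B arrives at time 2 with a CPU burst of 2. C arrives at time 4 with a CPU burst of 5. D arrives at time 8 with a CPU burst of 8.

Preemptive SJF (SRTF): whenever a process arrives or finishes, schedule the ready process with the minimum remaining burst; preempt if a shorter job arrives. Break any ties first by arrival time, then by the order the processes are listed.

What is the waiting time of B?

2

Schedule: | A 0-4 | B 4-6 | C 6-11 | D 11-19 |
Completion: A=4  B=6  C=11  D=19
Waiting(B) = turnaround − burst = 4 − 2 = 2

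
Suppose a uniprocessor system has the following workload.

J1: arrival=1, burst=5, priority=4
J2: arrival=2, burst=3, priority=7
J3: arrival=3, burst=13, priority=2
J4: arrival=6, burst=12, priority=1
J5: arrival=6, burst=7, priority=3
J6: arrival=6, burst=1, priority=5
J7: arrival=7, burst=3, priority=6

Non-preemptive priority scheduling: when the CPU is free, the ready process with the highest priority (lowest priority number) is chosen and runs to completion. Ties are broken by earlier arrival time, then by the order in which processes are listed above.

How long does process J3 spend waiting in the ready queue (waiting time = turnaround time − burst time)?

Timeline: | idle 0-1 | J1 1-6 | J4 6-18 | J3 18-31 | J5 31-38 | J6 38-39 | J7 39-42 | J2 42-45 |
Completion: J1=6  J2=45  J3=31  J4=18  J5=38  J6=39  J7=42
Turnaround (C−A): J1=5  J2=43  J3=28  J4=12  J5=32  J6=33  J7=35
Waiting(J3) = turnaround − burst = 28 − 13 = 15

15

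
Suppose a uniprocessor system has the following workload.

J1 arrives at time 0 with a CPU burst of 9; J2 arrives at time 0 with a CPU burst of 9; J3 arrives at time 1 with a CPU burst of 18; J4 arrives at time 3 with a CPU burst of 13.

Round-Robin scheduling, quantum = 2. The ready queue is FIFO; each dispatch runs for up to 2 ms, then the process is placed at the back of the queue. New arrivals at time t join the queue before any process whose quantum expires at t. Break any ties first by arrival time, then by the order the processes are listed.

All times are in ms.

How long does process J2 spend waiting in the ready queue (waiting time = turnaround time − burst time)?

25

Gantt: | J1 0-2 | J2 2-4 | J3 4-6 | J1 6-8 | J4 8-10 | J2 10-12 | J3 12-14 | J1 14-16 | J4 16-18 | J2 18-20 | J3 20-22 | J1 22-24 | J4 24-26 | J2 26-28 | J3 28-30 | J1 30-31 | J4 31-33 | J2 33-34 | J3 34-36 | J4 36-38 | J3 38-40 | J4 40-42 | J3 42-44 | J4 44-45 | J3 45-49 |
Completion: J1=31  J2=34  J3=49  J4=45
Waiting(J2) = turnaround − burst = 34 − 9 = 25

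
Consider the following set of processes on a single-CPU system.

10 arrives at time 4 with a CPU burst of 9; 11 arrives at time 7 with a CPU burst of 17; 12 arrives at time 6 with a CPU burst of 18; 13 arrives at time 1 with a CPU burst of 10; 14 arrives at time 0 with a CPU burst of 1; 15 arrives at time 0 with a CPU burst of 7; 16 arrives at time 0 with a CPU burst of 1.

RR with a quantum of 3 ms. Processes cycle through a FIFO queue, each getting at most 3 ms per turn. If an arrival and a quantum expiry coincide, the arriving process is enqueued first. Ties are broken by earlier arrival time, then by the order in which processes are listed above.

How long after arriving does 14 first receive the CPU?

Timeline: | 14 0-1 | 15 1-4 | 16 4-5 | 13 5-8 | 10 8-11 | 15 11-14 | 12 14-17 | 11 17-20 | 13 20-23 | 10 23-26 | 15 26-27 | 12 27-30 | 11 30-33 | 13 33-36 | 10 36-39 | 12 39-42 | 11 42-45 | 13 45-46 | 12 46-49 | 11 49-52 | 12 52-55 | 11 55-58 | 12 58-61 | 11 61-63 |
Completion: 10=39  11=63  12=61  13=46  14=1  15=27  16=5
Turnaround (C−A): 10=35  11=56  12=55  13=45  14=1  15=27  16=5
Response(14) = first start − arrival = 0 − 0 = 0

0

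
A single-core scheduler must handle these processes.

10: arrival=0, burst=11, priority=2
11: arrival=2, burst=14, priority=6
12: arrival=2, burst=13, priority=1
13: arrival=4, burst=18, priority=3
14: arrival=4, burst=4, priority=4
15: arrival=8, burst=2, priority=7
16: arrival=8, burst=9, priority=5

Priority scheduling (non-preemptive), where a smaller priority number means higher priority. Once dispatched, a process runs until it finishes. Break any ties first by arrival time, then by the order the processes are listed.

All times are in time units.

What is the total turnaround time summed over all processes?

Gantt: | 10 0-11 | 12 11-24 | 13 24-42 | 14 42-46 | 16 46-55 | 11 55-69 | 15 69-71 |
Completion: 10=11  11=69  12=24  13=42  14=46  15=71  16=55
Turnaround (C−A): 10=11  11=67  12=22  13=38  14=42  15=63  16=47
Turnaround = completion − arrival: 10=11, 11=67, 12=22, 13=38, 14=42, 15=63, 16=47
Total turnaround = 11 + 67 + 22 + 38 + 42 + 63 + 47 = 290

290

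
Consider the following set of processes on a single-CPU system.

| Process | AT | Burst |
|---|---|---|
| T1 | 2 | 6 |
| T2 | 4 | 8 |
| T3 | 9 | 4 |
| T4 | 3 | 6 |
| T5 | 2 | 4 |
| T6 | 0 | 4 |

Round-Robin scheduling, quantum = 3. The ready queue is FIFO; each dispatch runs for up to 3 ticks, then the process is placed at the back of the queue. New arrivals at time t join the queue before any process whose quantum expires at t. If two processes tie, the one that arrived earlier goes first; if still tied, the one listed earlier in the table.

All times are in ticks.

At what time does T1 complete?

19

Gantt: | T6 0-3 | T1 3-6 | T5 6-9 | T4 9-12 | T6 12-13 | T2 13-16 | T1 16-19 | T3 19-22 | T5 22-23 | T4 23-26 | T2 26-29 | T3 29-30 | T2 30-32 |
Completion: T1=19  T2=32  T3=30  T4=26  T5=23  T6=13
Turnaround (C−A): T1=17  T2=28  T3=21  T4=23  T5=21  T6=13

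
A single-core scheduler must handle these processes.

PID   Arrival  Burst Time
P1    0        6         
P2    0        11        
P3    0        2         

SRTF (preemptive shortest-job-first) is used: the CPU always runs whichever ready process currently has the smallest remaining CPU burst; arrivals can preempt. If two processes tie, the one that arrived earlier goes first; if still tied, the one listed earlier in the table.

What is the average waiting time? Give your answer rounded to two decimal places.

Timeline: | P3 0-2 | P1 2-8 | P2 8-19 |
Completion: P1=8  P2=19  P3=2
Turnaround (C−A): P1=8  P2=19  P3=2
Waiting times: P1=2, P2=8, P3=0
Average waiting = (2+8+0) / 3 = 10/3 = 3.33

3.33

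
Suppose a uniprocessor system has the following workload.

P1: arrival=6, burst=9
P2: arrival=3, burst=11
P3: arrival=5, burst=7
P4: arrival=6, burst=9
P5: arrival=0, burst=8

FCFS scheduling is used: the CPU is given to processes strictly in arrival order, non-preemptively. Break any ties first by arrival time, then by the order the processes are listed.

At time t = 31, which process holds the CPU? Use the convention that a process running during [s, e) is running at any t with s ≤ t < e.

Schedule: | P5 0-8 | P2 8-19 | P3 19-26 | P1 26-35 | P4 35-44 |
Completion: P1=35  P2=19  P3=26  P4=44  P5=8

P1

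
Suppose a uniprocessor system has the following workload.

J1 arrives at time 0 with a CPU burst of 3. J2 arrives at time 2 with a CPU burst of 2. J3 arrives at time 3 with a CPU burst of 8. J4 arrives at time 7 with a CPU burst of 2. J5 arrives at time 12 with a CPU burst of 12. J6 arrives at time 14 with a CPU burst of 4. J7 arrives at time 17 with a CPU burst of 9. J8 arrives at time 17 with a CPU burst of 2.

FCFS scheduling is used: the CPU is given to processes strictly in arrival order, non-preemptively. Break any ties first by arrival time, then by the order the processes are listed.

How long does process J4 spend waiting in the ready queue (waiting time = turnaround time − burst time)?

6

Schedule: | J1 0-3 | J2 3-5 | J3 5-13 | J4 13-15 | J5 15-27 | J6 27-31 | J7 31-40 | J8 40-42 |
Completion: J1=3  J2=5  J3=13  J4=15  J5=27  J6=31  J7=40  J8=42
Turnaround (C−A): J1=3  J2=3  J3=10  J4=8  J5=15  J6=17  J7=23  J8=25
Waiting(J4) = turnaround − burst = 8 − 2 = 6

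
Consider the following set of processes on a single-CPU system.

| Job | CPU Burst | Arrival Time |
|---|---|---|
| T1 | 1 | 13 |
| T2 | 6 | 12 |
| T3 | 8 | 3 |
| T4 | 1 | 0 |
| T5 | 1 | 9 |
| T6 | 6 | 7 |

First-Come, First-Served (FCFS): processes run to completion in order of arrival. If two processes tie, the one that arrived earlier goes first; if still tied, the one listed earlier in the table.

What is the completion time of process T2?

Schedule: | T4 0-1 | idle 1-3 | T3 3-11 | T6 11-17 | T5 17-18 | T2 18-24 | T1 24-25 |
Completion: T1=25  T2=24  T3=11  T4=1  T5=18  T6=17

24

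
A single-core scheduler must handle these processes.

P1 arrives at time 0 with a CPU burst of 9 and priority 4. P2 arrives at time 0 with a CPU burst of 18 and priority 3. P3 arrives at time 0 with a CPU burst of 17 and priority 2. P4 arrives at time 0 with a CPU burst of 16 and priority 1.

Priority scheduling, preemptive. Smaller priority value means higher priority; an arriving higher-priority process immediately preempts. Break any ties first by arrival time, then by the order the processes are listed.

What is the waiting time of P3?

16

Gantt: | P4 0-16 | P3 16-33 | P2 33-51 | P1 51-60 |
Completion: P1=60  P2=51  P3=33  P4=16
Turnaround (C−A): P1=60  P2=51  P3=33  P4=16
Waiting(P3) = turnaround − burst = 33 − 17 = 16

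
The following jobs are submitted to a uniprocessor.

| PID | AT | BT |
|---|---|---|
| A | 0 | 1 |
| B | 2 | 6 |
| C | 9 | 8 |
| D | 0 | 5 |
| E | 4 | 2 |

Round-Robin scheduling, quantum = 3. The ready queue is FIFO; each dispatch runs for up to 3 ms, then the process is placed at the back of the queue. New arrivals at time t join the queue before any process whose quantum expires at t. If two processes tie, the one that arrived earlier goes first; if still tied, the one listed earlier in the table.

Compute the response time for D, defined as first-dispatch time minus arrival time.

Schedule: | A 0-1 | D 1-4 | B 4-7 | E 7-9 | D 9-11 | B 11-14 | C 14-22 |
Completion: A=1  B=14  C=22  D=11  E=9
Turnaround (C−A): A=1  B=12  C=13  D=11  E=5
Response(D) = first start − arrival = 1 − 0 = 1

1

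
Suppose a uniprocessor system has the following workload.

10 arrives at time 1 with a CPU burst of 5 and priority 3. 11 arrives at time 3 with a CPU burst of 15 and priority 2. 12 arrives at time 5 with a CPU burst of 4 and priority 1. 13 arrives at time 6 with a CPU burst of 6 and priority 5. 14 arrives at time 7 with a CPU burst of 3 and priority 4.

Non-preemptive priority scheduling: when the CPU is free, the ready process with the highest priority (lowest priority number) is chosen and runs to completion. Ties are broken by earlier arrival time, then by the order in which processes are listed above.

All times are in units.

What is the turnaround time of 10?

Schedule: | idle 0-1 | 10 1-6 | 12 6-10 | 11 10-25 | 14 25-28 | 13 28-34 |
Completion: 10=6  11=25  12=10  13=34  14=28
Turnaround (C−A): 10=5  11=22  12=5  13=28  14=21
Turnaround(10) = completion − arrival = 6 − 1 = 5

5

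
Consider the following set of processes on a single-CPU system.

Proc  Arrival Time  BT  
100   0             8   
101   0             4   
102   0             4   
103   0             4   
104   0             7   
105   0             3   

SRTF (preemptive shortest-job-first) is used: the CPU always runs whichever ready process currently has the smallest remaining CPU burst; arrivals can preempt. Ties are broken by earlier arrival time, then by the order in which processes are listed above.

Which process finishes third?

102

Gantt: | 105 0-3 | 101 3-7 | 102 7-11 | 103 11-15 | 104 15-22 | 100 22-30 |
Completion: 100=30  101=7  102=11  103=15  104=22  105=3
Finish order: 105 → 101 → 102 → 103 → 104 → 100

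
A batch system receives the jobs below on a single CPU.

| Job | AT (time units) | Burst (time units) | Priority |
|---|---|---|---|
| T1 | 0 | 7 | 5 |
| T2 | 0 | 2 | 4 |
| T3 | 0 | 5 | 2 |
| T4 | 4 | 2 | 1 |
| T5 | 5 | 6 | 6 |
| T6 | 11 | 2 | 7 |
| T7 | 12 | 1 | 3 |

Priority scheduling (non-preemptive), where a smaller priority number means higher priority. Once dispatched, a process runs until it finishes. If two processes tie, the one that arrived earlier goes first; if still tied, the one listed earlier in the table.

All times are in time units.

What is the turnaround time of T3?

5

Schedule: | T3 0-5 | T4 5-7 | T2 7-9 | T1 9-16 | T7 16-17 | T5 17-23 | T6 23-25 |
Completion: T1=16  T2=9  T3=5  T4=7  T5=23  T6=25  T7=17
Turnaround (C−A): T1=16  T2=9  T3=5  T4=3  T5=18  T6=14  T7=5
Turnaround(T3) = completion − arrival = 5 − 0 = 5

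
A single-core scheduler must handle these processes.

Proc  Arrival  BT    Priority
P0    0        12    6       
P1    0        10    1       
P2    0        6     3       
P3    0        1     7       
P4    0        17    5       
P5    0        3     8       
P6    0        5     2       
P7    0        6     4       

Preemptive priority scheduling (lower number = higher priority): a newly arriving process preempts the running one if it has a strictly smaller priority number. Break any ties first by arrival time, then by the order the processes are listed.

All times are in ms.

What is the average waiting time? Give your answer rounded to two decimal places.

Timeline: | P1 0-10 | P6 10-15 | P2 15-21 | P7 21-27 | P4 27-44 | P0 44-56 | P3 56-57 | P5 57-60 |
Completion: P0=56  P1=10  P2=21  P3=57  P4=44  P5=60  P6=15  P7=27
Turnaround (C−A): P0=56  P1=10  P2=21  P3=57  P4=44  P5=60  P6=15  P7=27
Waiting times: P0=44, P1=0, P2=15, P3=56, P4=27, P5=57, P6=10, P7=21
Average waiting = (44+0+15+56+27+57+10+21) / 8 = 230/8 = 28.75

28.75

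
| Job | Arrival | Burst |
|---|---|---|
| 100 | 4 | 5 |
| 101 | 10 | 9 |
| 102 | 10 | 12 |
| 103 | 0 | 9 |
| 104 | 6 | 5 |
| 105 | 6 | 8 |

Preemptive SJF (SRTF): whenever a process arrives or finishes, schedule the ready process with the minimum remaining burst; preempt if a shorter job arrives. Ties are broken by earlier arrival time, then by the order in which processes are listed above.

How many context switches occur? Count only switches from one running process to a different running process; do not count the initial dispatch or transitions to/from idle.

Schedule: | 103 0-9 | 100 9-14 | 104 14-19 | 105 19-27 | 101 27-36 | 102 36-48 |
Completion: 100=14  101=36  102=48  103=9  104=19  105=27
Turnaround (C−A): 100=10  101=26  102=38  103=9  104=13  105=21

5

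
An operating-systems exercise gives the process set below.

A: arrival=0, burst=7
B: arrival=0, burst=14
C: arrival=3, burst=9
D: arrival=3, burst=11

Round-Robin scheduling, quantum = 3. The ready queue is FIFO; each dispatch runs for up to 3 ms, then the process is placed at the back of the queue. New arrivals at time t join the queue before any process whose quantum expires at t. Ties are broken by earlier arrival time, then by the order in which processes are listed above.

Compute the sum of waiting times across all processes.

Schedule: | A 0-3 | B 3-6 | C 6-9 | D 9-12 | A 12-15 | B 15-18 | C 18-21 | D 21-24 | A 24-25 | B 25-28 | C 28-31 | D 31-34 | B 34-37 | D 37-39 | B 39-41 |
Completion: A=25  B=41  C=31  D=39
Turnaround (C−A): A=25  B=41  C=28  D=36
Waiting = turnaround − burst: A=18, B=27, C=19, D=25
Total waiting = 18 + 27 + 19 + 25 = 89

89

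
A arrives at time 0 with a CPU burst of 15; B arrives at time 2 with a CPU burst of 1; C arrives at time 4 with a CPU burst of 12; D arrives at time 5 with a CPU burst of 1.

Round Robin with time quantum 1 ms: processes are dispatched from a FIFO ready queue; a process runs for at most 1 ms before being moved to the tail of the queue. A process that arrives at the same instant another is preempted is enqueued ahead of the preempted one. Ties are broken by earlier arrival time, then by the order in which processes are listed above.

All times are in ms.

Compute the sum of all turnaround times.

56

Timeline: | A 0-2 | B 2-3 | A 3-4 | C 4-5 | A 5-6 | D 6-7 | C 7-8 | A 8-9 | C 9-10 | A 10-11 | C 11-12 | A 12-13 | C 13-14 | A 14-15 | C 15-16 | A 16-17 | C 17-18 | A 18-19 | C 19-20 | A 20-21 | C 21-22 | A 22-23 | C 23-24 | A 24-25 | C 25-26 | A 26-27 | C 27-28 | A 28-29 |
Completion: A=29  B=3  C=28  D=7
Turnaround = completion − arrival: A=29, B=1, C=24, D=2
Total turnaround = 29 + 1 + 24 + 2 = 56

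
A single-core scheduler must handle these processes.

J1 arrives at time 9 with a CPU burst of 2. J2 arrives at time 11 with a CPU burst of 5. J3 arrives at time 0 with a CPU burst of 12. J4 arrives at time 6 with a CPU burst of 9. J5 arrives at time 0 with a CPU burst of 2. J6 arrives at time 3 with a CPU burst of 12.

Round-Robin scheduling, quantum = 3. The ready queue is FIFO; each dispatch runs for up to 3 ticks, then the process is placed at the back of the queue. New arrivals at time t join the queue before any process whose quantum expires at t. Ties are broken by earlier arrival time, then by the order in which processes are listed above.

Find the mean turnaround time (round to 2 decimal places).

24.17

Gantt: | J3 0-3 | J5 3-5 | J6 5-8 | J3 8-11 | J4 11-14 | J6 14-17 | J1 17-19 | J2 19-22 | J3 22-25 | J4 25-28 | J6 28-31 | J2 31-33 | J3 33-36 | J4 36-39 | J6 39-42 |
Completion: J1=19  J2=33  J3=36  J4=39  J5=5  J6=42
Turnaround (C−A): J1=10  J2=22  J3=36  J4=33  J5=5  J6=39
Turnaround times: J1=10, J2=22, J3=36, J4=33, J5=5, J6=39
Average turnaround = (10+22+36+33+5+39) / 6 = 145/6 = 24.17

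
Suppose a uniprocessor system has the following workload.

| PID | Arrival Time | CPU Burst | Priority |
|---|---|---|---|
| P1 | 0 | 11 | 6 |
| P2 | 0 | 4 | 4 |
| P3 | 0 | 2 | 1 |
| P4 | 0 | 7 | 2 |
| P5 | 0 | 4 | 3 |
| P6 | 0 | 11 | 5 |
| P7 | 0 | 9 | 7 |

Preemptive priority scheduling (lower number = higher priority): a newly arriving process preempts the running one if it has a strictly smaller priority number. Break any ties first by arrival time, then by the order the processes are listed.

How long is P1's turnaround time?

39

Schedule: | P3 0-2 | P4 2-9 | P5 9-13 | P2 13-17 | P6 17-28 | P1 28-39 | P7 39-48 |
Completion: P1=39  P2=17  P3=2  P4=9  P5=13  P6=28  P7=48
Turnaround(P1) = completion − arrival = 39 − 0 = 39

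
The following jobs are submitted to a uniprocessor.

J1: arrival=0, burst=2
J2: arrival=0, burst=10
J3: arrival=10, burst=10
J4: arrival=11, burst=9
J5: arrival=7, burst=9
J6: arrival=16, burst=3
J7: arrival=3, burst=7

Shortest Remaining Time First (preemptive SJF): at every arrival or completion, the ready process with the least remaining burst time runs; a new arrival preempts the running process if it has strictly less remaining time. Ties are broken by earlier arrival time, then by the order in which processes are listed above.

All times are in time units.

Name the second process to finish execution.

Schedule: | J1 0-2 | J2 2-3 | J7 3-10 | J2 10-19 | J6 19-22 | J5 22-31 | J4 31-40 | J3 40-50 |
Completion: J1=2  J2=19  J3=50  J4=40  J5=31  J6=22  J7=10
Finish order: J1 → J7 → J2 → J6 → J5 → J4 → J3

J7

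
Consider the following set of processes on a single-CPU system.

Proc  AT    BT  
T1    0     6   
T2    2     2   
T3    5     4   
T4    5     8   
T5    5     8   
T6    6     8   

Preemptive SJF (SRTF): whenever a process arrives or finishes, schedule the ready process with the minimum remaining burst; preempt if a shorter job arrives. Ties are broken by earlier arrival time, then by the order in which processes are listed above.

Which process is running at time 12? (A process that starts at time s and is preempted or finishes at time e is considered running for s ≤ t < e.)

T4

Schedule: | T1 0-2 | T2 2-4 | T1 4-8 | T3 8-12 | T4 12-20 | T5 20-28 | T6 28-36 |
Completion: T1=8  T2=4  T3=12  T4=20  T5=28  T6=36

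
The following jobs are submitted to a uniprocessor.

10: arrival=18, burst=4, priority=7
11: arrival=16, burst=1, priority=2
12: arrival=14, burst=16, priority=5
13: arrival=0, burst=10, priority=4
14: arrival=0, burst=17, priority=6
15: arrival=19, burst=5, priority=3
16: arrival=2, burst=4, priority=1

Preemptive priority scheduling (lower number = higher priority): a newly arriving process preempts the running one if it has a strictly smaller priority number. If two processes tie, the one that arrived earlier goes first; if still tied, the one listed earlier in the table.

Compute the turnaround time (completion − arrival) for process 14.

Schedule: | 13 0-2 | 16 2-6 | 13 6-14 | 12 14-16 | 11 16-17 | 12 17-19 | 15 19-24 | 12 24-36 | 14 36-53 | 10 53-57 |
Completion: 10=57  11=17  12=36  13=14  14=53  15=24  16=6
Turnaround(14) = completion − arrival = 53 − 0 = 53

53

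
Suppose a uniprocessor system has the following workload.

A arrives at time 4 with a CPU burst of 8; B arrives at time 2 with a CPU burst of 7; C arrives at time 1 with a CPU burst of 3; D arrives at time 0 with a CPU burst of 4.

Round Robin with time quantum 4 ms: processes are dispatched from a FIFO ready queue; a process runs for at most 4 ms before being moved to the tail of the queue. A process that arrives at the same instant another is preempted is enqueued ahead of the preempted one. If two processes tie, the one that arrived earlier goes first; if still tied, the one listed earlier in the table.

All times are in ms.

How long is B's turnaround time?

Timeline: | D 0-4 | C 4-7 | B 7-11 | A 11-15 | B 15-18 | A 18-22 |
Completion: A=22  B=18  C=7  D=4
Turnaround (C−A): A=18  B=16  C=6  D=4
Turnaround(B) = completion − arrival = 18 − 2 = 16

16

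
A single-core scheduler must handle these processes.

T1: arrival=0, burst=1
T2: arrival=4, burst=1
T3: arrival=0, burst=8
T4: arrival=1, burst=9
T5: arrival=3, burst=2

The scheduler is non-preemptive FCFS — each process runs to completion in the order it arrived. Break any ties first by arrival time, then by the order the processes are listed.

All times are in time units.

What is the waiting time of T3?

Gantt: | T1 0-1 | T3 1-9 | T4 9-18 | T5 18-20 | T2 20-21 |
Completion: T1=1  T2=21  T3=9  T4=18  T5=20
Waiting(T3) = turnaround − burst = 9 − 8 = 1

1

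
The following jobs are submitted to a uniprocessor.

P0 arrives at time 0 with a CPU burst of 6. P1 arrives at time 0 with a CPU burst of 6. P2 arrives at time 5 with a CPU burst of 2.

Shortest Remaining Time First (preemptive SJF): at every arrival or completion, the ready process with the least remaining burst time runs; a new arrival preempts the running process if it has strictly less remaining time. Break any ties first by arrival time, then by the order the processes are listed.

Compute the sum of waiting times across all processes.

Schedule: | P0 0-6 | P2 6-8 | P1 8-14 |
Completion: P0=6  P1=14  P2=8
Turnaround (C−A): P0=6  P1=14  P2=3
Waiting = turnaround − burst: P0=0, P1=8, P2=1
Total waiting = 0 + 8 + 1 = 9

9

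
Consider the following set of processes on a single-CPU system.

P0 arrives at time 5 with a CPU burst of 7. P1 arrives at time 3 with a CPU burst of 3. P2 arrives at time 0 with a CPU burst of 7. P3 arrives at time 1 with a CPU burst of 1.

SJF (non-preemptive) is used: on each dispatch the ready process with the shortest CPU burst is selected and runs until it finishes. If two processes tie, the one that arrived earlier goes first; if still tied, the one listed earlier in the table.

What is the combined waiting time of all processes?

Schedule: | P2 0-7 | P3 7-8 | P1 8-11 | P0 11-18 |
Completion: P0=18  P1=11  P2=7  P3=8
Turnaround (C−A): P0=13  P1=8  P2=7  P3=7
Waiting = turnaround − burst: P0=6, P1=5, P2=0, P3=6
Total waiting = 6 + 5 + 0 + 6 = 17

17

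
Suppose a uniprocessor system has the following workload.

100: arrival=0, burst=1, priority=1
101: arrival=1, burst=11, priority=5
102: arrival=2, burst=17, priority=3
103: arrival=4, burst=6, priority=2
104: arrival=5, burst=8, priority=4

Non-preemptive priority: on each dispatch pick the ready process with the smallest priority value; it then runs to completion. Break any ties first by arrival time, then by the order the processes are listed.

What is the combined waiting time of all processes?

Schedule: | 100 0-1 | 101 1-12 | 103 12-18 | 102 18-35 | 104 35-43 |
Completion: 100=1  101=12  102=35  103=18  104=43
Turnaround (C−A): 100=1  101=11  102=33  103=14  104=38
Waiting = turnaround − burst: 100=0, 101=0, 102=16, 103=8, 104=30
Total waiting = 0 + 0 + 16 + 8 + 30 = 54

54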